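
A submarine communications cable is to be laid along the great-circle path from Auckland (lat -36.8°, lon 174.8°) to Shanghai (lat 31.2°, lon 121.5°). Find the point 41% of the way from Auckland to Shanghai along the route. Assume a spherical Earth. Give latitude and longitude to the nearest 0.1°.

≈ lat -9.4°, lon 151.4°

The haversine formula gives a central angle δ ≈ 1.472 rad (84.3°) between the endpoints.
Interpolate at f = 0.41 with slerp weights a = sin((1−f)δ)/sin δ ≈ 0.767, b = sin(fδ)/sin δ ≈ 0.570.
p = a·p₁ + b·p₂ ≈ (-0.866, 0.472, -0.164); φ = arcsin(p_z) ≈ -9.44°, λ = atan2(p_y, p_x) ≈ 151.44°.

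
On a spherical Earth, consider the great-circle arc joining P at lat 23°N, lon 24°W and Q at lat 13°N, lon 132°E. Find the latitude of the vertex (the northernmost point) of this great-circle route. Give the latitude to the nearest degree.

≈ 58°N

The great circle lies in the plane with unit normal n̂ = (p₁ × p₂)/|p₁ × p₂|.
Here n̂_z ≈ +0.535; the vertex latitude is φ_max = arccos|n̂_z| ≈ 57.7°.
Check via Clairaut: cos φ_max = |cos φ₁| · sin C = cos(23.0°)·sin(35.5°) ≈ 0.535, again giving ≈ 57.7°.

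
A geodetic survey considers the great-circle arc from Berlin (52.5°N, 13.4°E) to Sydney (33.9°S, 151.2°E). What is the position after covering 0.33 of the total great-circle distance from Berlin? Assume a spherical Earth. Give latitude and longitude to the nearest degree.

≈ 40°N, 84°E

Write both endpoints as unit vectors p₁, p₂ with components (cos φ cos λ, cos φ sin λ, sin φ).
The central angle between the endpoints is δ = arccos(p₁·p₂) ≈ 2.527 rad (144.8°).
Interpolate at f = 0.33 with slerp weights a = sin((1−f)δ)/sin δ ≈ 1.720, b = sin(fδ)/sin δ ≈ 1.284.
p = a·p₁ + b·p₂ ≈ (0.085, 0.756, 0.649); φ = arcsin(p_z) ≈ 40.47°, λ = atan2(p_y, p_x) ≈ 83.56°.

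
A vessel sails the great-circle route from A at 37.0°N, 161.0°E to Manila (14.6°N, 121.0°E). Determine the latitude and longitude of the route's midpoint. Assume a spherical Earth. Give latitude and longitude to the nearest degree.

Write both endpoints as unit vectors p₁, p₂ with components (cos φ cos λ, cos φ sin λ, sin φ).
The central angle between the endpoints is δ = arccos(p₁·p₂) ≈ 0.732 rad (41.9°).
Interpolate at f = 1/2 with slerp weights a = sin((1−f)δ)/sin δ ≈ 0.535, b = sin(fδ)/sin δ ≈ 0.535.
p = a·p₁ + b·p₂ ≈ (-0.671, 0.583, 0.457); φ = arcsin(p_z) ≈ 27.21°, λ = atan2(p_y, p_x) ≈ 139.00°.

≈ 27°N, 139°E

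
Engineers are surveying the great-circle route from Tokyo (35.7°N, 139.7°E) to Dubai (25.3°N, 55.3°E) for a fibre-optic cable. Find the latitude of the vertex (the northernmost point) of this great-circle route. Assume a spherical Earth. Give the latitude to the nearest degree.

The great circle lies in the plane with unit normal n̂ = (p₁ × p₂)/|p₁ × p₂|.
Here n̂_z ≈ -0.772; the vertex latitude is φ_max = arccos|n̂_z| ≈ 39.5°.

≈ 40°N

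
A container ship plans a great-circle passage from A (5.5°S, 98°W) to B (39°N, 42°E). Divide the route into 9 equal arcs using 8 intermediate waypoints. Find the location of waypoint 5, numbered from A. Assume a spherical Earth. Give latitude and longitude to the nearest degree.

≈ (43°N, 38°W)

Convert each endpoint to a unit vector on the sphere (x = cos φ cos λ, y = cos φ sin λ, z = sin φ).
The central angle between the endpoints is δ = arccos(p₁·p₂) ≈ 2.282 rad (130.8°).
Interpolate at f = 5/9 with slerp weights a = sin((1−f)δ)/sin δ ≈ 1.121, b = sin(fδ)/sin δ ≈ 1.260.
p = a·p₁ + b·p₂ ≈ (0.572, -0.450, 0.686); φ = arcsin(p_z) ≈ 43.28°, λ = atan2(p_y, p_x) ≈ -38.15°.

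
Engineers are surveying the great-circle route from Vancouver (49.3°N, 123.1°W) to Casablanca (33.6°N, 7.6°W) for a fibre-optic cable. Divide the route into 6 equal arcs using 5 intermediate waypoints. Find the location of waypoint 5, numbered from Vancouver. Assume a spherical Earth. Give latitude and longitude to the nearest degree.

The haversine formula gives a central angle δ ≈ 1.384 rad (79.3°) between the endpoints.
Interpolate at f = 5/6 with slerp weights a = sin((1−f)δ)/sin δ ≈ 0.233, b = sin(fδ)/sin δ ≈ 0.930.
p = a·p₁ + b·p₂ ≈ (0.685, -0.230, 0.691); φ = arcsin(p_z) ≈ 43.73°, λ = atan2(p_y, p_x) ≈ -18.52°.

≈ (44°N, 19°W)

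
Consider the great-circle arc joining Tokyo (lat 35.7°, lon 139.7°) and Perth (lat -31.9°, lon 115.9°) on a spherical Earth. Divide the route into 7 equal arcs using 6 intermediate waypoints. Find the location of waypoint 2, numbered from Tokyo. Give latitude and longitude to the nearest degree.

Write both endpoints as unit vectors p₁, p₂ with components (cos φ cos λ, cos φ sin λ, sin φ).
The central angle between the endpoints is δ = arccos(p₁·p₂) ≈ 1.242 rad (71.2°).
Interpolate at f = 2/7 with slerp weights a = sin((1−f)δ)/sin δ ≈ 0.819, b = sin(fδ)/sin δ ≈ 0.367.
p = a·p₁ + b·p₂ ≈ (-0.644, 0.711, 0.284); φ = arcsin(p_z) ≈ 16.50°, λ = atan2(p_y, p_x) ≈ 132.16°.

≈ lat 17°, lon 132°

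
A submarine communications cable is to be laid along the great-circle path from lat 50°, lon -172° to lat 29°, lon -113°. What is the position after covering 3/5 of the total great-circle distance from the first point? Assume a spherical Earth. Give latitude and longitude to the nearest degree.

≈ lat 41°, lon -132°

Write both endpoints as unit vectors p₁, p₂ with components (cos φ cos λ, cos φ sin λ, sin φ).
The central angle between the endpoints is δ = arccos(p₁·p₂) ≈ 0.849 rad (48.6°).
Interpolate at f = 3/5 with slerp weights a = sin((1−f)δ)/sin δ ≈ 0.444, b = sin(fδ)/sin δ ≈ 0.650.
p = a·p₁ + b·p₂ ≈ (-0.504, -0.563, 0.655); φ = arcsin(p_z) ≈ 40.91°, λ = atan2(p_y, p_x) ≈ -131.88°.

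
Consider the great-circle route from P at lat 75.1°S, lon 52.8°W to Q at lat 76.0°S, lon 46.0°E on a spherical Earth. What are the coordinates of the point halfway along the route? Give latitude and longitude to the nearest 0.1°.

Convert each endpoint to a unit vector on the sphere (x = cos φ cos λ, y = cos φ sin λ, z = sin φ).
The central angle between the endpoints is δ = arccos(p₁·p₂) ≈ 0.381 rad (21.9°).
Interpolate at f = 1/2 with slerp weights a = sin((1−f)δ)/sin δ ≈ 0.509, b = sin(fδ)/sin δ ≈ 0.509.
p = a·p₁ + b·p₂ ≈ (0.165, -0.016, -0.986); φ = arcsin(p_z) ≈ -80.47°, λ = atan2(p_y, p_x) ≈ -5.44°.

≈ lat 80.5°S, lon 5.4°W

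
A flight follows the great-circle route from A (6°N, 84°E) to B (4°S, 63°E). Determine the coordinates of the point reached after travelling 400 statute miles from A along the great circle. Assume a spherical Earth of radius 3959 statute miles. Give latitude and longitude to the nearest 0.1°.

≈ (3.5°N, 78.7°E)

Write both endpoints as unit vectors p₁, p₂ with components (cos φ cos λ, cos φ sin λ, sin φ).
The central angle between the endpoints is δ = arccos(p₁·p₂) ≈ 0.405 rad (23.2°). The total great-circle distance is δ·R ≈ 0.405 × 3959 ≈ 1605 mi, so the target fraction is f = 400/1605 ≈ 0.249.
Interpolate at f ≈ 0.249 with slerp weights a = sin((1−f)δ)/sin δ ≈ 0.760, b = sin(fδ)/sin δ ≈ 0.256.
p = a·p₁ + b·p₂ ≈ (0.195, 0.979, 0.062); φ = arcsin(p_z) ≈ 3.53°, λ = atan2(p_y, p_x) ≈ 78.75°.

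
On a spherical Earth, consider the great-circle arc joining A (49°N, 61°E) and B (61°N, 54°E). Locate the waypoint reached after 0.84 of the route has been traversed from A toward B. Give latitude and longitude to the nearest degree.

Convert each endpoint to a unit vector on the sphere (x = cos φ cos λ, y = cos φ sin λ, z = sin φ).
The central angle between the endpoints is δ = arccos(p₁·p₂) ≈ 0.221 rad (12.6°).
Interpolate at f = 0.84 with slerp weights a = sin((1−f)δ)/sin δ ≈ 0.161, b = sin(fδ)/sin δ ≈ 0.842.
p = a·p₁ + b·p₂ ≈ (0.291, 0.423, 0.858); φ = arcsin(p_z) ≈ 59.11°, λ = atan2(p_y, p_x) ≈ 55.44°.

≈ (59°N, 55°E)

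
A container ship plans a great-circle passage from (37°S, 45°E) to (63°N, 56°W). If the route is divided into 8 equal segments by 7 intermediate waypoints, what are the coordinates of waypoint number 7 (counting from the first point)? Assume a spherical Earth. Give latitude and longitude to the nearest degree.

Write both endpoints as unit vectors p₁, p₂ with components (cos φ cos λ, cos φ sin λ, sin φ).
The central angle between the endpoints is δ = arccos(p₁·p₂) ≈ 2.221 rad (127.3°).
Interpolate at f = 7/8 with slerp weights a = sin((1−f)δ)/sin δ ≈ 0.344, b = sin(fδ)/sin δ ≈ 1.170.
p = a·p₁ + b·p₂ ≈ (0.492, -0.246, 0.835); φ = arcsin(p_z) ≈ 56.66°, λ = atan2(p_y, p_x) ≈ -26.58°.

≈ (57°N, 27°W)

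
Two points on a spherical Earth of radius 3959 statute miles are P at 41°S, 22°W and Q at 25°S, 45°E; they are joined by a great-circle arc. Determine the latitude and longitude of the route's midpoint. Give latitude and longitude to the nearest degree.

≈ 38°S, 15°E

Write both endpoints as unit vectors p₁, p₂ with components (cos φ cos λ, cos φ sin λ, sin φ).
The central angle between the endpoints is δ = arccos(p₁·p₂) ≈ 0.995 rad (57.0°).
Interpolate at f = 1/2 with slerp weights a = sin((1−f)δ)/sin δ ≈ 0.569, b = sin(fδ)/sin δ ≈ 0.569.
p = a·p₁ + b·p₂ ≈ (0.763, 0.204, -0.614); φ = arcsin(p_z) ≈ -37.86°, λ = atan2(p_y, p_x) ≈ 14.96°.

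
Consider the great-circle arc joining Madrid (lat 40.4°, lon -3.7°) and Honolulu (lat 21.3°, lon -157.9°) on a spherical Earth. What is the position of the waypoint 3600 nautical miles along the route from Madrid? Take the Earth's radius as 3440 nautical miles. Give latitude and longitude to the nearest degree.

Convert each endpoint to a unit vector on the sphere (x = cos φ cos λ, y = cos φ sin λ, z = sin φ).
The central angle between the endpoints is δ = arccos(p₁·p₂) ≈ 1.986 rad (113.8°). The total great-circle distance is δ·R ≈ 1.986 × 3440 ≈ 6832 nmi, so the target fraction is f = 3600/6832 ≈ 0.527.
Interpolate at f ≈ 0.527 with slerp weights a = sin((1−f)δ)/sin δ ≈ 0.882, b = sin(fδ)/sin δ ≈ 0.946.
p = a·p₁ + b·p₂ ≈ (-0.146, -0.375, 0.915); φ = arcsin(p_z) ≈ 66.27°, λ = atan2(p_y, p_x) ≈ -111.31°.

≈ lat 66°, lon -111°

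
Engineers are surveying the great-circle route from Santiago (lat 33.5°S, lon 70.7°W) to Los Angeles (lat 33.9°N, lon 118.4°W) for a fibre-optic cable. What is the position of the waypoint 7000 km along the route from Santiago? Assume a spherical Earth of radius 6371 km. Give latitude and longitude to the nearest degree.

≈ lat 19°N, lon 107°W

Write both endpoints as unit vectors p₁, p₂ with components (cos φ cos λ, cos φ sin λ, sin φ).
The central angle between the endpoints is δ = arccos(p₁·p₂) ≈ 1.412 rad (80.9°). The total great-circle distance is δ·R ≈ 1.412 × 6371 ≈ 8997 km, so the target fraction is f = 7000/8997 ≈ 0.778.
Interpolate at f ≈ 0.778 with slerp weights a = sin((1−f)δ)/sin δ ≈ 0.312, b = sin(fδ)/sin δ ≈ 0.902.
p = a·p₁ + b·p₂ ≈ (-0.270, -0.904, 0.331); φ = arcsin(p_z) ≈ 19.31°, λ = atan2(p_y, p_x) ≈ -106.63°.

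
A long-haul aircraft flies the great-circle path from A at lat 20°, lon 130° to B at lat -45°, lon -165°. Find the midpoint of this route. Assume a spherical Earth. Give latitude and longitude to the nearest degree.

Convert each endpoint to a unit vector on the sphere (x = cos φ cos λ, y = cos φ sin λ, z = sin φ).
The central angle between the endpoints is δ = arccos(p₁·p₂) ≈ 1.532 rad (87.8°).
Interpolate at f = 1/2 with slerp weights a = sin((1−f)δ)/sin δ ≈ 0.694, b = sin(fδ)/sin δ ≈ 0.694.
p = a·p₁ + b·p₂ ≈ (-0.893, 0.372, -0.253); φ = arcsin(p_z) ≈ -14.67°, λ = atan2(p_y, p_x) ≈ 157.36°.

≈ lat -15°, lon 157°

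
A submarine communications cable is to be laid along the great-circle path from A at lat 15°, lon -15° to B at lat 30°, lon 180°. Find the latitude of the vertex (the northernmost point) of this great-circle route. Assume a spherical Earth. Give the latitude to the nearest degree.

≈ 73°

The great circle lies in the plane with unit normal n̂ = (p₁ × p₂)/|p₁ × p₂|.
Here n̂_z ≈ -0.295; the vertex latitude is φ_max = arccos|n̂_z| ≈ 72.9°.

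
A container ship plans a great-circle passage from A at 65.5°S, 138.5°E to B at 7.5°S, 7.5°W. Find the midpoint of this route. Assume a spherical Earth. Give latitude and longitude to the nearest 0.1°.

≈ 56.5°S, 12.2°E

Convert each endpoint to a unit vector on the sphere (x = cos φ cos λ, y = cos φ sin λ, z = sin φ).
The central angle between the endpoints is δ = arccos(p₁·p₂) ≈ 1.795 rad (102.8°).
Interpolate at f = 1/2 with slerp weights a = sin((1−f)δ)/sin δ ≈ 0.802, b = sin(fδ)/sin δ ≈ 0.802.
p = a·p₁ + b·p₂ ≈ (0.539, 0.117, -0.834); φ = arcsin(p_z) ≈ -56.53°, λ = atan2(p_y, p_x) ≈ 12.20°.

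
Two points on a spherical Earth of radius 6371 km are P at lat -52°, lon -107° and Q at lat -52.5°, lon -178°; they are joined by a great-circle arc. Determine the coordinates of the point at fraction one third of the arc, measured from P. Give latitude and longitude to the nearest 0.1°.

≈ lat -57.0°, lon -129.4°

Write both endpoints as unit vectors p₁, p₂ with components (cos φ cos λ, cos φ sin λ, sin φ).
The central angle between the endpoints is δ = arccos(p₁·p₂) ≈ 0.727 rad (41.7°).
Interpolate at f = 1/3 with slerp weights a = sin((1−f)δ)/sin δ ≈ 0.701, b = sin(fδ)/sin δ ≈ 0.361.
p = a·p₁ + b·p₂ ≈ (-0.346, -0.420, -0.839); φ = arcsin(p_z) ≈ -57.02°, λ = atan2(p_y, p_x) ≈ -129.44°.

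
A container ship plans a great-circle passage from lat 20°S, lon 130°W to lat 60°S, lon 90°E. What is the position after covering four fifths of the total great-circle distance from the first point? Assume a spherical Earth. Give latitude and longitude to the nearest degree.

Convert each endpoint to a unit vector on the sphere (x = cos φ cos λ, y = cos φ sin λ, z = sin φ).
The central angle between the endpoints is δ = arccos(p₁·p₂) ≈ 1.635 rad (93.7°).
Interpolate at f = 4/5 with slerp weights a = sin((1−f)δ)/sin δ ≈ 0.322, b = sin(fδ)/sin δ ≈ 0.968.
p = a·p₁ + b·p₂ ≈ (-0.194, 0.252, -0.948); φ = arcsin(p_z) ≈ -71.44°, λ = atan2(p_y, p_x) ≈ 127.63°.

≈ lat 71°S, lon 128°E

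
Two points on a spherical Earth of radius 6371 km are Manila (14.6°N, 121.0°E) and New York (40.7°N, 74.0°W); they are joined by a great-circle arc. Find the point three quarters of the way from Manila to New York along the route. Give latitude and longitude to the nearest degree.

Write both endpoints as unit vectors p₁, p₂ with components (cos φ cos λ, cos φ sin λ, sin φ).
The central angle between the endpoints is δ = arccos(p₁·p₂) ≈ 2.146 rad (123.0°).
Interpolate at f = 3/4 with slerp weights a = sin((1−f)δ)/sin δ ≈ 0.609, b = sin(fδ)/sin δ ≈ 1.191.
p = a·p₁ + b·p₂ ≈ (-0.055, -0.363, 0.930); φ = arcsin(p_z) ≈ 68.49°, λ = atan2(p_y, p_x) ≈ -98.59°.

≈ 68°N, 99°W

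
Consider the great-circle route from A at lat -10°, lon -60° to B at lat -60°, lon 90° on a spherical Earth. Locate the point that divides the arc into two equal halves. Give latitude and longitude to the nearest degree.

≈ lat -60°, lon -36°

From cos δ = sin φ₁ sin φ₂ + cos φ₁ cos φ₂ cos Δλ, the central angle is δ ≈ 1.850 rad (106.0°).
Interpolate at f = 1/2 with slerp weights a = sin((1−f)δ)/sin δ ≈ 0.831, b = sin(fδ)/sin δ ≈ 0.831.
p = a·p₁ + b·p₂ ≈ (0.409, -0.293, -0.864); φ = arcsin(p_z) ≈ -59.77°, λ = atan2(p_y, p_x) ≈ -35.63°.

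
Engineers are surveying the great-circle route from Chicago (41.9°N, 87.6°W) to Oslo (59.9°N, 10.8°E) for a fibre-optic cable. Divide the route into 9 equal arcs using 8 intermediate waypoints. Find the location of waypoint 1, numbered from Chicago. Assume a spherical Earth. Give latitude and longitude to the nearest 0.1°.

The haversine formula gives a central angle δ ≈ 1.020 rad (58.4°) between the endpoints.
Interpolate at f = 1/9 with slerp weights a = sin((1−f)δ)/sin δ ≈ 0.924, b = sin(fδ)/sin δ ≈ 0.133.
p = a·p₁ + b·p₂ ≈ (0.094, -0.675, 0.732); φ = arcsin(p_z) ≈ 47.05°, λ = atan2(p_y, p_x) ≈ -82.05°.

≈ (47.1°N, 82.1°W)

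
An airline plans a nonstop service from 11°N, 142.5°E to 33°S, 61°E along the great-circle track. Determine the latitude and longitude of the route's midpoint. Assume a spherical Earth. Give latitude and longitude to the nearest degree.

Write both endpoints as unit vectors p₁, p₂ with components (cos φ cos λ, cos φ sin λ, sin φ).
The central angle between the endpoints is δ = arccos(p₁·p₂) ≈ 1.553 rad (89.0°).
Interpolate at f = 1/2 with slerp weights a = sin((1−f)δ)/sin δ ≈ 0.701, b = sin(fδ)/sin δ ≈ 0.701.
p = a·p₁ + b·p₂ ≈ (-0.261, 0.933, -0.248); φ = arcsin(p_z) ≈ -14.36°, λ = atan2(p_y, p_x) ≈ 105.62°.

≈ 14°S, 106°E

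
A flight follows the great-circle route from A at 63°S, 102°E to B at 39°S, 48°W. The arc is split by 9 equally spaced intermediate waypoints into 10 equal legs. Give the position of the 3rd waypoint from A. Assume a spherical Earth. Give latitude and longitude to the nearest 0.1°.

≈ 79.2°S, 46.5°E

The haversine formula gives a central angle δ ≈ 1.313 rad (75.2°) between the endpoints.
Interpolate at f = 3/10 with slerp weights a = sin((1−f)δ)/sin δ ≈ 0.822, b = sin(fδ)/sin δ ≈ 0.397.
p = a·p₁ + b·p₂ ≈ (0.129, 0.136, -0.982); φ = arcsin(p_z) ≈ -79.21°, λ = atan2(p_y, p_x) ≈ 46.54°.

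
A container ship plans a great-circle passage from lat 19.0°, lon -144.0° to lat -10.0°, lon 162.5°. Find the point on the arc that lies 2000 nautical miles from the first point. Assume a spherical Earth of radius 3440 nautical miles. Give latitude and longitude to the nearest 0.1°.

Convert each endpoint to a unit vector on the sphere (x = cos φ cos λ, y = cos φ sin λ, z = sin φ).
The central angle between the endpoints is δ = arccos(p₁·p₂) ≈ 1.050 rad (60.2°). The total great-circle distance is δ·R ≈ 1.050 × 3440 ≈ 3613 nmi, so the target fraction is f = 2000/3613 ≈ 0.554.
Interpolate at f ≈ 0.554 with slerp weights a = sin((1−f)δ)/sin δ ≈ 0.521, b = sin(fδ)/sin δ ≈ 0.633.
p = a·p₁ + b·p₂ ≈ (-0.993, -0.102, 0.060); φ = arcsin(p_z) ≈ 3.42°, λ = atan2(p_y, p_x) ≈ -174.13°.

≈ lat 3.4°, lon -174.1°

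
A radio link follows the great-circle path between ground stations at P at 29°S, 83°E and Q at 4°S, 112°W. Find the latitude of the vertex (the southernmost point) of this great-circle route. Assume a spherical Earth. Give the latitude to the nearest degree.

≈ 67°S

The great circle lies in the plane with unit normal n̂ = (p₁ × p₂)/|p₁ × p₂|.
Here n̂_z ≈ +0.384; the vertex latitude is φ_max = arccos|n̂_z| ≈ 67.4°.
Check via Clairaut: cos φ_max = |cos φ₁| · sin C = cos(29.0°)·sin(153.9°) ≈ 0.384, again giving ≈ 67.4°.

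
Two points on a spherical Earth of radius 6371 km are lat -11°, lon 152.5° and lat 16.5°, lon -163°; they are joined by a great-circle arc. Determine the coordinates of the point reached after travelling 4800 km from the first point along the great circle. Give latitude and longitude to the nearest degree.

The haversine formula gives a central angle δ ≈ 0.906 rad (51.9°) between the endpoints. The total great-circle distance is δ·R ≈ 0.906 × 6371 ≈ 5770 km, so the target fraction is f = 4800/5770 ≈ 0.832.
Interpolate at f ≈ 0.832 with slerp weights a = sin((1−f)δ)/sin δ ≈ 0.193, b = sin(fδ)/sin δ ≈ 0.869.
p = a·p₁ + b·p₂ ≈ (-0.965, -0.156, 0.210); φ = arcsin(p_z) ≈ 12.13°, λ = atan2(p_y, p_x) ≈ -170.80°.

≈ lat 12°, lon -171°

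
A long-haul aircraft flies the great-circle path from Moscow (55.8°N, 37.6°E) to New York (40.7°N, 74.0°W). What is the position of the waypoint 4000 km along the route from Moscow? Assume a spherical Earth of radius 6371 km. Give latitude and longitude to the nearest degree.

≈ 62°N, 35°W

Convert each endpoint to a unit vector on the sphere (x = cos φ cos λ, y = cos φ sin λ, z = sin φ).
The central angle between the endpoints is δ = arccos(p₁·p₂) ≈ 1.178 rad (67.5°). The total great-circle distance is δ·R ≈ 1.178 × 6371 ≈ 7507 km, so the target fraction is f = 4000/7507 ≈ 0.533.
Interpolate at f ≈ 0.533 with slerp weights a = sin((1−f)δ)/sin δ ≈ 0.566, b = sin(fδ)/sin δ ≈ 0.636.
p = a·p₁ + b·p₂ ≈ (0.385, -0.269, 0.883); φ = arcsin(p_z) ≈ 61.98°, λ = atan2(p_y, p_x) ≈ -34.96°.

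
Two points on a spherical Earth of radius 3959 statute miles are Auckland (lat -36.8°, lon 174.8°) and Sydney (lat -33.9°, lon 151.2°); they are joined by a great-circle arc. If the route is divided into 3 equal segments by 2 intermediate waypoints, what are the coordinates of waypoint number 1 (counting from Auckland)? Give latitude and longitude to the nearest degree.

≈ lat -36°, lon 167°

Write both endpoints as unit vectors p₁, p₂ with components (cos φ cos λ, cos φ sin λ, sin φ).
The central angle between the endpoints is δ = arccos(p₁·p₂) ≈ 0.339 rad (19.4°).
Interpolate at f = 1/3 with slerp weights a = sin((1−f)δ)/sin δ ≈ 0.674, b = sin(fδ)/sin δ ≈ 0.339.
p = a·p₁ + b·p₂ ≈ (-0.784, 0.184, -0.593); φ = arcsin(p_z) ≈ -36.35°, λ = atan2(p_y, p_x) ≈ 166.76°.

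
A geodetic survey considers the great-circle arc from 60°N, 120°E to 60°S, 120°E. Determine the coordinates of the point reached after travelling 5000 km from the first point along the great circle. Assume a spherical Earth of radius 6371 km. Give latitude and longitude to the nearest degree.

Write both endpoints as unit vectors p₁, p₂ with components (cos φ cos λ, cos φ sin λ, sin φ).
The central angle between the endpoints is δ = arccos(p₁·p₂) ≈ 2.094 rad (120.0°). The total great-circle distance is δ·R ≈ 2.094 × 6371 ≈ 13343 km, so the target fraction is f = 5000/13343 ≈ 0.375.
Interpolate at f ≈ 0.375 with slerp weights a = sin((1−f)δ)/sin δ ≈ 1.116, b = sin(fδ)/sin δ ≈ 0.816.
p = a·p₁ + b·p₂ ≈ (-0.483, 0.836, 0.259); φ = arcsin(p_z) ≈ 15.03°, λ = atan2(p_y, p_x) ≈ 120.00°.

≈ 15°N, 120°E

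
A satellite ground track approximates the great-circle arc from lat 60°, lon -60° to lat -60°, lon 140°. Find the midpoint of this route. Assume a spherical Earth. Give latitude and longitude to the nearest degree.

≈ lat 0°, lon -140°

From cos δ = sin φ₁ sin φ₂ + cos φ₁ cos φ₂ cos Δλ, the central angle is δ ≈ 2.968 rad (170.0°).
Interpolate at f = 1/2 with slerp weights a = sin((1−f)δ)/sin δ ≈ 5.759, b = sin(fδ)/sin δ ≈ 5.759.
p = a·p₁ + b·p₂ ≈ (-0.766, -0.643, 0.000); φ = arcsin(p_z) ≈ 0.00°, λ = atan2(p_y, p_x) ≈ -140.00°.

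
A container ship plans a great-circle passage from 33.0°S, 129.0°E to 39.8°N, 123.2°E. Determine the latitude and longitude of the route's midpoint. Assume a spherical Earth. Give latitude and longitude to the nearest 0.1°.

Write both endpoints as unit vectors p₁, p₂ with components (cos φ cos λ, cos φ sin λ, sin φ).
The central angle between the endpoints is δ = arccos(p₁·p₂) ≈ 1.274 rad (73.0°).
Interpolate at f = 1/2 with slerp weights a = sin((1−f)δ)/sin δ ≈ 0.622, b = sin(fδ)/sin δ ≈ 0.622.
p = a·p₁ + b·p₂ ≈ (-0.590, 0.805, 0.059); φ = arcsin(p_z) ≈ 3.40°, λ = atan2(p_y, p_x) ≈ 126.23°.

≈ 3.4°N, 126.2°E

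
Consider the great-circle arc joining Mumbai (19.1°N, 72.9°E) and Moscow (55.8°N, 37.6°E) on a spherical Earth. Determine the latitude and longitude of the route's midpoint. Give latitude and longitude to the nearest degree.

Convert each endpoint to a unit vector on the sphere (x = cos φ cos λ, y = cos φ sin λ, z = sin φ).
The central angle between the endpoints is δ = arccos(p₁·p₂) ≈ 0.790 rad (45.2°).
Interpolate at f = 1/2 with slerp weights a = sin((1−f)δ)/sin δ ≈ 0.542, b = sin(fδ)/sin δ ≈ 0.542.
p = a·p₁ + b·p₂ ≈ (0.392, 0.675, 0.625); φ = arcsin(p_z) ≈ 38.70°, λ = atan2(p_y, p_x) ≈ 59.87°.

≈ 39°N, 60°E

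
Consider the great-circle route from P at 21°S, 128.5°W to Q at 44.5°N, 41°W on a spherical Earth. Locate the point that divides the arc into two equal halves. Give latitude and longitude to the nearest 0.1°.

≈ 15.9°N, 92.0°W

From cos δ = sin φ₁ sin φ₂ + cos φ₁ cos φ₂ cos Δλ, the central angle is δ ≈ 1.795 rad (102.8°).
Interpolate at f = 1/2 with slerp weights a = sin((1−f)δ)/sin δ ≈ 0.802, b = sin(fδ)/sin δ ≈ 0.802.
p = a·p₁ + b·p₂ ≈ (-0.034, -0.961, 0.275); φ = arcsin(p_z) ≈ 15.94°, λ = atan2(p_y, p_x) ≈ -92.05°.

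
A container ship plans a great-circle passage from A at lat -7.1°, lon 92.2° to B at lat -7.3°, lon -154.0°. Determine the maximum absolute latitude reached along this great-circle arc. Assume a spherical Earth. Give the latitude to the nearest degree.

≈ -13°

The great circle lies in the plane with unit normal n̂ = (p₁ × p₂)/|p₁ × p₂|.
Here n̂_z ≈ +0.974; the vertex latitude is φ_max = arccos|n̂_z| ≈ 13.0°.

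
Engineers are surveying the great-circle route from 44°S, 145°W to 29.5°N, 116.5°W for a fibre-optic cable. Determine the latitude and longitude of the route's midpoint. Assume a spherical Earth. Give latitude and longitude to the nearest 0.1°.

≈ 7.5°S, 129.4°W

The haversine formula gives a central angle δ ≈ 1.361 rad (78.0°) between the endpoints.
Interpolate at f = 1/2 with slerp weights a = sin((1−f)δ)/sin δ ≈ 0.643, b = sin(fδ)/sin δ ≈ 0.643.
p = a·p₁ + b·p₂ ≈ (-0.629, -0.767, -0.130); φ = arcsin(p_z) ≈ -7.48°, λ = atan2(p_y, p_x) ≈ -129.37°.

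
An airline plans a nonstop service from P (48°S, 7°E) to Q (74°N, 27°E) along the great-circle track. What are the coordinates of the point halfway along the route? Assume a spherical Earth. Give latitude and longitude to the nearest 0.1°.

≈ (13.2°N, 12.8°E)

Write both endpoints as unit vectors p₁, p₂ with components (cos φ cos λ, cos φ sin λ, sin φ).
The central angle between the endpoints is δ = arccos(p₁·p₂) ≈ 2.142 rad (122.8°).
Interpolate at f = 1/2 with slerp weights a = sin((1−f)δ)/sin δ ≈ 1.044, b = sin(fδ)/sin δ ≈ 1.044.
p = a·p₁ + b·p₂ ≈ (0.950, 0.216, 0.228); φ = arcsin(p_z) ≈ 13.16°, λ = atan2(p_y, p_x) ≈ 12.80°.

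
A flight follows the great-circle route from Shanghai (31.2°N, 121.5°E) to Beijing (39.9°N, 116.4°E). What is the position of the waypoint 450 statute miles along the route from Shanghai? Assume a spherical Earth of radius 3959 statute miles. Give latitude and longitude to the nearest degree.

≈ 37°N, 118°E

Write both endpoints as unit vectors p₁, p₂ with components (cos φ cos λ, cos φ sin λ, sin φ).
The central angle between the endpoints is δ = arccos(p₁·p₂) ≈ 0.168 rad (9.6°). The total great-circle distance is δ·R ≈ 0.168 × 3959 ≈ 666 mi, so the target fraction is f = 450/666 ≈ 0.676.
Interpolate at f ≈ 0.676 with slerp weights a = sin((1−f)δ)/sin δ ≈ 0.325, b = sin(fδ)/sin δ ≈ 0.678.
p = a·p₁ + b·p₂ ≈ (-0.377, 0.703, 0.603); φ = arcsin(p_z) ≈ 37.11°, λ = atan2(p_y, p_x) ≈ 118.18°.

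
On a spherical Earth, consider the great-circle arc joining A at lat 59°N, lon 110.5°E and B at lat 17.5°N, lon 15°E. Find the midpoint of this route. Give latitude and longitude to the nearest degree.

≈ lat 48°N, lon 45°E

The haversine formula gives a central angle δ ≈ 1.359 rad (77.8°) between the endpoints.
Interpolate at f = 1/2 with slerp weights a = sin((1−f)δ)/sin δ ≈ 0.643, b = sin(fδ)/sin δ ≈ 0.643.
p = a·p₁ + b·p₂ ≈ (0.476, 0.469, 0.744); φ = arcsin(p_z) ≈ 48.08°, λ = atan2(p_y, p_x) ≈ 44.55°.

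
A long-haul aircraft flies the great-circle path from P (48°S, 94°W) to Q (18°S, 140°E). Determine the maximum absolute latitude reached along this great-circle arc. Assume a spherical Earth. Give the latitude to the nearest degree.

≈ 59°S

The great circle lies in the plane with unit normal n̂ = (p₁ × p₂)/|p₁ × p₂|.
Here n̂_z ≈ -0.520; the vertex latitude is φ_max = arccos|n̂_z| ≈ 58.6°.
Check via Clairaut: cos φ_max = |cos φ₁| · sin C = cos(48.0°)·sin(129.0°) ≈ 0.520, again giving ≈ 58.6°.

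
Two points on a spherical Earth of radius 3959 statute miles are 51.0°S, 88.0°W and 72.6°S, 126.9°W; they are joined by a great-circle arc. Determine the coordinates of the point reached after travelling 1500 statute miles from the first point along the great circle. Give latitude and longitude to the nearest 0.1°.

≈ 69.1°S, 113.1°W

Convert each endpoint to a unit vector on the sphere (x = cos φ cos λ, y = cos φ sin λ, z = sin φ).
The central angle between the endpoints is δ = arccos(p₁·p₂) ≈ 0.478 rad (27.4°). The total great-circle distance is δ·R ≈ 0.478 × 3959 ≈ 1891 mi, so the target fraction is f = 1500/1891 ≈ 0.793.
Interpolate at f ≈ 0.793 with slerp weights a = sin((1−f)δ)/sin δ ≈ 0.215, b = sin(fδ)/sin δ ≈ 0.805.
p = a·p₁ + b·p₂ ≈ (-0.140, -0.327, -0.935); φ = arcsin(p_z) ≈ -69.15°, λ = atan2(p_y, p_x) ≈ -113.11°.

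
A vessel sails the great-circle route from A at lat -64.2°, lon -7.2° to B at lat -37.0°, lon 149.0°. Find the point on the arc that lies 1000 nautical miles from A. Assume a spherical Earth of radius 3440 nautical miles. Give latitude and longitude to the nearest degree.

The haversine formula gives a central angle δ ≈ 1.345 rad (77.1°) between the endpoints. The total great-circle distance is δ·R ≈ 1.345 × 3440 ≈ 4627 nmi, so the target fraction is f = 1000/4627 ≈ 0.216.
Interpolate at f ≈ 0.216 with slerp weights a = sin((1−f)δ)/sin δ ≈ 0.892, b = sin(fδ)/sin δ ≈ 0.294.
p = a·p₁ + b·p₂ ≈ (0.184, 0.072, -0.980); φ = arcsin(p_z) ≈ -78.60°, λ = atan2(p_y, p_x) ≈ 21.46°.

≈ lat -79°, lon 21°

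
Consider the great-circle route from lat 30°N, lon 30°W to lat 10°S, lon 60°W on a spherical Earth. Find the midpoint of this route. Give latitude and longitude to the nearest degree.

≈ lat 10°N, lon 46°W

Write both endpoints as unit vectors p₁, p₂ with components (cos φ cos λ, cos φ sin λ, sin φ).
The central angle between the endpoints is δ = arccos(p₁·p₂) ≈ 0.861 rad (49.3°).
Interpolate at f = 1/2 with slerp weights a = sin((1−f)δ)/sin δ ≈ 0.550, b = sin(fδ)/sin δ ≈ 0.550.
p = a·p₁ + b·p₂ ≈ (0.684, -0.707, 0.180); φ = arcsin(p_z) ≈ 10.34°, λ = atan2(p_y, p_x) ≈ -45.99°.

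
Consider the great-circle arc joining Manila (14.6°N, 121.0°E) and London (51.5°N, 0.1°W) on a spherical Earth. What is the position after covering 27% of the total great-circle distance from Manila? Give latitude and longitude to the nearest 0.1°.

≈ 35.8°N, 104.1°E

From cos δ = sin φ₁ sin φ₂ + cos φ₁ cos φ₂ cos Δλ, the central angle is δ ≈ 1.685 rad (96.5°).
Interpolate at f = 0.27 with slerp weights a = sin((1−f)δ)/sin δ ≈ 0.949, b = sin(fδ)/sin δ ≈ 0.442.
p = a·p₁ + b·p₂ ≈ (-0.197, 0.786, 0.585); φ = arcsin(p_z) ≈ 35.82°, λ = atan2(p_y, p_x) ≈ 104.10°.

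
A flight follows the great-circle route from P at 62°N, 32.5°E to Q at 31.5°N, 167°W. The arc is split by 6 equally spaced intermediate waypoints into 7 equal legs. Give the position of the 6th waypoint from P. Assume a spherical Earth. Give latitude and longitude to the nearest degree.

Write both endpoints as unit vectors p₁, p₂ with components (cos φ cos λ, cos φ sin λ, sin φ).
The central angle between the endpoints is δ = arccos(p₁·p₂) ≈ 1.487 rad (85.2°).
Interpolate at f = 6/7 with slerp weights a = sin((1−f)δ)/sin δ ≈ 0.212, b = sin(fδ)/sin δ ≈ 0.960.
p = a·p₁ + b·p₂ ≈ (-0.714, -0.131, 0.688); φ = arcsin(p_z) ≈ 43.49°, λ = atan2(p_y, p_x) ≈ -169.62°.

≈ 43°N, 170°W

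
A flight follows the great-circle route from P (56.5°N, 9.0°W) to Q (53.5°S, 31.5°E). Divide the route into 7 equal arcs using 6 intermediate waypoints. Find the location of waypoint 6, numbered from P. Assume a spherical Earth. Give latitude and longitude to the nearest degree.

Convert each endpoint to a unit vector on the sphere (x = cos φ cos λ, y = cos φ sin λ, z = sin φ).
The central angle between the endpoints is δ = arccos(p₁·p₂) ≈ 2.005 rad (114.9°).
Interpolate at f = 6/7 with slerp weights a = sin((1−f)δ)/sin δ ≈ 0.311, b = sin(fδ)/sin δ ≈ 1.090.
p = a·p₁ + b·p₂ ≈ (0.723, 0.312, -0.617); φ = arcsin(p_z) ≈ -38.08°, λ = atan2(p_y, p_x) ≈ 23.35°.

≈ (38°S, 23°E)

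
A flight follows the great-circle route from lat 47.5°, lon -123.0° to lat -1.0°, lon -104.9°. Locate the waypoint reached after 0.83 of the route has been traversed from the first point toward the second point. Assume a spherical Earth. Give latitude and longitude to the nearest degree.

≈ lat 7°, lon -107°

Convert each endpoint to a unit vector on the sphere (x = cos φ cos λ, y = cos φ sin λ, z = sin φ).
The central angle between the endpoints is δ = arccos(p₁·p₂) ≈ 0.890 rad (51.0°).
Interpolate at f = 0.83 with slerp weights a = sin((1−f)δ)/sin δ ≈ 0.194, b = sin(fδ)/sin δ ≈ 0.867.
p = a·p₁ + b·p₂ ≈ (-0.294, -0.947, 0.128); φ = arcsin(p_z) ≈ 7.35°, λ = atan2(p_y, p_x) ≈ -107.25°.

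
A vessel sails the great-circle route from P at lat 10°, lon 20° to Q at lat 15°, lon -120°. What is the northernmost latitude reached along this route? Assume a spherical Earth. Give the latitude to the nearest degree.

≈ 33°

The great circle lies in the plane with unit normal n̂ = (p₁ × p₂)/|p₁ × p₂|.
Here n̂_z ≈ -0.838; the vertex latitude is φ_max = arccos|n̂_z| ≈ 33.1°.
Check via Clairaut: cos φ_max = |cos φ₁| · sin C = cos(10.0°)·sin(58.3°) ≈ 0.838, again giving ≈ 33.1°.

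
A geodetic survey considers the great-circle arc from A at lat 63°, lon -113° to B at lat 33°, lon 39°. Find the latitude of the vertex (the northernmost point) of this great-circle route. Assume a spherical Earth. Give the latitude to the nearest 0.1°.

The great circle lies in the plane with unit normal n̂ = (p₁ × p₂)/|p₁ × p₂|.
Here n̂_z ≈ +0.181; the vertex latitude is φ_max = arccos|n̂_z| ≈ 79.6°.

≈ 79.6°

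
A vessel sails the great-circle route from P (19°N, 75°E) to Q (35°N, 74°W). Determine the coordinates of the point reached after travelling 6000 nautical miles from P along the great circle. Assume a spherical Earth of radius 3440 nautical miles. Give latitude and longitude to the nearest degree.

The haversine formula gives a central angle δ ≈ 2.068 rad (118.5°) between the endpoints. The total great-circle distance is δ·R ≈ 2.068 × 3440 ≈ 7115 nmi, so the target fraction is f = 6000/7115 ≈ 0.843.
Interpolate at f ≈ 0.843 with slerp weights a = sin((1−f)δ)/sin δ ≈ 0.362, b = sin(fδ)/sin δ ≈ 1.121.
p = a·p₁ + b·p₂ ≈ (0.342, -0.552, 0.761); φ = arcsin(p_z) ≈ 49.54°, λ = atan2(p_y, p_x) ≈ -58.22°.

≈ (50°N, 58°W)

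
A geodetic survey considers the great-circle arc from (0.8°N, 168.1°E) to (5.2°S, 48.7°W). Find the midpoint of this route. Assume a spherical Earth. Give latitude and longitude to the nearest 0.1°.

The haversine formula gives a central angle δ ≈ 2.496 rad (143.0°) between the endpoints.
Interpolate at f = 1/2 with slerp weights a = sin((1−f)δ)/sin δ ≈ 1.576, b = sin(fδ)/sin δ ≈ 1.576.
p = a·p₁ + b·p₂ ≈ (-0.506, -0.854, -0.121); φ = arcsin(p_z) ≈ -6.94°, λ = atan2(p_y, p_x) ≈ -120.65°.

≈ (6.9°S, 120.6°W)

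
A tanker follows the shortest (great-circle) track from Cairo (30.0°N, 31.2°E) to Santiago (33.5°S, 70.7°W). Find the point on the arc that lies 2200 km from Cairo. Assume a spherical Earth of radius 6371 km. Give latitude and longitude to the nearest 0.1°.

≈ (20.1°N, 12.2°E)

Convert each endpoint to a unit vector on the sphere (x = cos φ cos λ, y = cos φ sin λ, z = sin φ).
The central angle between the endpoints is δ = arccos(p₁·p₂) ≈ 2.010 rad (115.1°). The total great-circle distance is δ·R ≈ 2.010 × 6371 ≈ 12803 km, so the target fraction is f = 2200/12803 ≈ 0.172.
Interpolate at f ≈ 0.172 with slerp weights a = sin((1−f)δ)/sin δ ≈ 1.100, b = sin(fδ)/sin δ ≈ 0.374.
p = a·p₁ + b·p₂ ≈ (0.918, 0.199, 0.344); φ = arcsin(p_z) ≈ 20.09°, λ = atan2(p_y, p_x) ≈ 12.24°.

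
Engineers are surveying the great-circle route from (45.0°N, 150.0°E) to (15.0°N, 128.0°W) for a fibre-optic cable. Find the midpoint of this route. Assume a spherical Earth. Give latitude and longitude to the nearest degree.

Write both endpoints as unit vectors p₁, p₂ with components (cos φ cos λ, cos φ sin λ, sin φ).
The central angle between the endpoints is δ = arccos(p₁·p₂) ≈ 1.289 rad (73.9°).
Interpolate at f = 1/2 with slerp weights a = sin((1−f)δ)/sin δ ≈ 0.625, b = sin(fδ)/sin δ ≈ 0.625.
p = a·p₁ + b·p₂ ≈ (-0.755, -0.255, 0.604); φ = arcsin(p_z) ≈ 37.17°, λ = atan2(p_y, p_x) ≈ -161.34°.

≈ (37°N, 161°W)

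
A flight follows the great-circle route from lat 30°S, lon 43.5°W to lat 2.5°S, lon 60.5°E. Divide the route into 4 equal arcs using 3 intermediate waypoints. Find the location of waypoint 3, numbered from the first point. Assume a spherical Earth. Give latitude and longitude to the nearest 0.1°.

≈ lat 15.1°S, lon 38.3°E

The haversine formula gives a central angle δ ≈ 1.759 rad (100.8°) between the endpoints.
Interpolate at f = 3/4 with slerp weights a = sin((1−f)δ)/sin δ ≈ 0.433, b = sin(fδ)/sin δ ≈ 0.986.
p = a·p₁ + b·p₂ ≈ (0.757, 0.599, -0.260); φ = arcsin(p_z) ≈ -15.06°, λ = atan2(p_y, p_x) ≈ 38.34°.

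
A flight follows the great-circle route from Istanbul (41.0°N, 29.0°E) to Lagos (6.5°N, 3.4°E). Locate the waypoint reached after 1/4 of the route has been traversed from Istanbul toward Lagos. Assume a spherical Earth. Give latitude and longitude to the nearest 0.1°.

From cos δ = sin φ₁ sin φ₂ + cos φ₁ cos φ₂ cos Δλ, the central angle is δ ≈ 0.722 rad (41.4°).
Interpolate at f = 1/4 with slerp weights a = sin((1−f)δ)/sin δ ≈ 0.780, b = sin(fδ)/sin δ ≈ 0.272.
p = a·p₁ + b·p₂ ≈ (0.784, 0.301, 0.542); φ = arcsin(p_z) ≈ 32.85°, λ = atan2(p_y, p_x) ≈ 21.02°.

≈ (32.8°N, 21.0°E)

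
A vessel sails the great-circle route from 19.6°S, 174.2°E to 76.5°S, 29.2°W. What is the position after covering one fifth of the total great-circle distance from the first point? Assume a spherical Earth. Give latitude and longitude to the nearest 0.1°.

≈ 36.1°S, 176.1°E

Convert each endpoint to a unit vector on the sphere (x = cos φ cos λ, y = cos φ sin λ, z = sin φ).
The central angle between the endpoints is δ = arccos(p₁·p₂) ≈ 1.446 rad (82.9°).
Interpolate at f = 1/5 with slerp weights a = sin((1−f)δ)/sin δ ≈ 0.923, b = sin(fδ)/sin δ ≈ 0.287.
p = a·p₁ + b·p₂ ≈ (-0.806, 0.055, -0.589); φ = arcsin(p_z) ≈ -36.09°, λ = atan2(p_y, p_x) ≈ 176.09°.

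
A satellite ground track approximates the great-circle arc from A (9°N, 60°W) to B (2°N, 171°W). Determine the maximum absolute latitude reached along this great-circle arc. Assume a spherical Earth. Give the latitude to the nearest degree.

The great circle lies in the plane with unit normal n̂ = (p₁ × p₂)/|p₁ × p₂|.
Here n̂_z ≈ -0.983; the vertex latitude is φ_max = arccos|n̂_z| ≈ 10.6°.

≈ 11°N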